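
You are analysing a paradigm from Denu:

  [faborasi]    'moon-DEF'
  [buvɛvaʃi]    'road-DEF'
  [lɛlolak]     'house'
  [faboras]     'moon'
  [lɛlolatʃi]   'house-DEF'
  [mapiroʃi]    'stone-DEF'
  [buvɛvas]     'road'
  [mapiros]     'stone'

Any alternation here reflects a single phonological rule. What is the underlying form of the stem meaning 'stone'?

The stem for 'stone' ends in [ʃ] in [mapiroʃi] but [s] in [mapiros].
Compare 'moon', with invariant [s] in [faborasi] and [faboras]: an analysis with underlying /s/ and a rule producing [ʃ] before the DEF suffix would wrongly predict alternation here too.
The underlying segment must be /ʃ/; palato-alveolar /tʃ/ and /ʃ/ become [k] and [s] when no front vowel follows, yielding [s] there.
Hence 'stone' is /mapiroʃ/ underlyingly.

/mapiroʃ/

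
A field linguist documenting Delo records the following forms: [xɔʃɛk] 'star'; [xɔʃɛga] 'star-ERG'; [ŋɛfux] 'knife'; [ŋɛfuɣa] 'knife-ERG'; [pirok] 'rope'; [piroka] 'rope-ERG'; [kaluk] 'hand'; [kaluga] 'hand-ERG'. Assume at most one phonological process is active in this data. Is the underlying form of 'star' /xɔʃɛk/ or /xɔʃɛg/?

/xɔʃɛg/

The stem for 'star' ends in [k] in [xɔʃɛk] but [g] in [xɔʃɛga].
If /k/ were underlying and a rule turned it into [g] before the ERG suffix, 'rope' would also alternate; but it has [k] in both [pirok] and [piroka].
The alternation reflects word-final obstruent devoicing: voiced obstruents become voiceless word-finally. /g/ is underlying.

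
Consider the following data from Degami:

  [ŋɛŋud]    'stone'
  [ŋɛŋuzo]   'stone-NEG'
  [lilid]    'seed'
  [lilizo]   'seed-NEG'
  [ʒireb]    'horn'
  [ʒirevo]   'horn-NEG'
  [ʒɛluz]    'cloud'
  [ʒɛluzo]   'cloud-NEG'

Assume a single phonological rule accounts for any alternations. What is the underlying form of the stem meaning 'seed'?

/lilid/

The root 'seed' surfaces as [lilid] and [lilizo], with a stem-final [d] ~ [z] alternation.
Compare 'cloud', with invariant [z] in [ʒɛluz] and [ʒɛluzo]: an analysis with underlying /z/ and a rule producing [d] in isolation would wrongly predict alternation here too.
Therefore /d/ is basic and [z] is derived by intervocalic spirantization (voiced stops become fricatives between vowels).
So 'seed' = /lilid/.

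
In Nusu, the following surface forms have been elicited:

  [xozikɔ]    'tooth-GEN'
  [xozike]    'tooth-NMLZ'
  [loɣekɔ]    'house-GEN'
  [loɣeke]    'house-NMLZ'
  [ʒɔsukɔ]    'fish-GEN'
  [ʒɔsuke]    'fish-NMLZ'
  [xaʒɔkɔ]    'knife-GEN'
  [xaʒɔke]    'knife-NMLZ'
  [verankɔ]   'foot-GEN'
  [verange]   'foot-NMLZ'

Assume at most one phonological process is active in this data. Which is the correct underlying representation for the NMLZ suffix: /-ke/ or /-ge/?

The NMLZ morpheme has two allomorphs, [-ge] and [-ke].
The GEN suffix, which begins with [k], is invariant after every stem; so [k] is not altered by any rule here.
The NMLZ suffix is therefore /-ge/ underlyingly, with post-vocalic devoicing: voiced stops become voiceless after a vowel.

/-ge/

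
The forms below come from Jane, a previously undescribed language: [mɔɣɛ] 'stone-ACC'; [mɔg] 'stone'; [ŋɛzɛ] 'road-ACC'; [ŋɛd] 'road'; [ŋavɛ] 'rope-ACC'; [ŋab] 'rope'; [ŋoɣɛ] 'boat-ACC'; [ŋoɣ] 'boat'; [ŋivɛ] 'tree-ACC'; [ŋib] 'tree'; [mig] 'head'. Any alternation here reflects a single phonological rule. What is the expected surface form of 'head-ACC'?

[miɣɛ]

The stem for 'stone' ends in [ɣ] in [mɔɣɛ] but [g] in [mɔg].
But 'boat' keeps [ɣ] in both environments ([ŋoɣɛ], [ŋoɣ]), so there is no rule changing /ɣ/ to [g] in isolation.
Therefore /g/ is basic and [ɣ] is derived by intervocalic spirantization (voiced stops become fricatives between vowels).
From [mig] the stem 'head' is /mig/; between vowels this yields [miɣɛ].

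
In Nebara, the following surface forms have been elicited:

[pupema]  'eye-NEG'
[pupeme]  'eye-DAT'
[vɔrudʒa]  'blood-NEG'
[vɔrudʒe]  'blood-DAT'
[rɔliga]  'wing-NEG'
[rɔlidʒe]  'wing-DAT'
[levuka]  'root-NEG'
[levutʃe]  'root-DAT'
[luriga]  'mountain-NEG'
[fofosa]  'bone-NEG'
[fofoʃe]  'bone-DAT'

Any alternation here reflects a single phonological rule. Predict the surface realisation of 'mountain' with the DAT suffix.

[luridʒe]

The stem for 'wing' ends in [g] in [rɔliga] but [dʒ] in [rɔlidʒe].
If /dʒ/ were underlying and a rule turned it into [g] before the NEG suffix, 'blood' would also alternate; but it has [dʒ] in both [vɔrudʒa] and [vɔrudʒe].
So /g/ is underlying, and a rule of palatalization before a front vowel — /k/, /g/ and /s/ become palato-alveolar [tʃ], [dʒ] and [ʃ] before a front vowel — gives [dʒ].
From [luriga] the stem 'mountain' is /lurig/; before a front vowel this yields [luridʒe].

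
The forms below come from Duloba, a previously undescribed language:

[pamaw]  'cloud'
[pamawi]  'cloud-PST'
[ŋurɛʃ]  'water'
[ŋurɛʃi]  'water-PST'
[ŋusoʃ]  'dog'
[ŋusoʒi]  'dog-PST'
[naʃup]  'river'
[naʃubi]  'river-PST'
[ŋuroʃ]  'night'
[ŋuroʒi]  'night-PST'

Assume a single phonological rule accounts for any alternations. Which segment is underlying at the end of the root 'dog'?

/ʒ/

In [ŋusoʃ] and [ŋusoʒi] the final segment of 'dog' alternates: [ʃ] ~ [ʒ].
The stem 'water' ([ŋurɛʃ], [ŋurɛʃi]) shows [ʃ] unchanged in both environments, so [ʃ] cannot be basic with [ʒ] derived before the PST suffix.
The alternation reflects word-final obstruent devoicing: voiced obstruents become voiceless word-finally. /ʒ/ is underlying.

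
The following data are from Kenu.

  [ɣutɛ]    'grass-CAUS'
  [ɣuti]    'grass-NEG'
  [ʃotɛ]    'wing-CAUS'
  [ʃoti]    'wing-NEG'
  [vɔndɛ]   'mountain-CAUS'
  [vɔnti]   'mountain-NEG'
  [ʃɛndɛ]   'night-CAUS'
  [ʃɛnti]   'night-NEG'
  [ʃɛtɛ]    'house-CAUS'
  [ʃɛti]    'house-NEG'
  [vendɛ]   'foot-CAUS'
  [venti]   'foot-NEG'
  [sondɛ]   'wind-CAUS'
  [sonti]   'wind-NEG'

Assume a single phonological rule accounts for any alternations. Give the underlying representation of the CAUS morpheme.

/-dɛ/

The CAUS suffix surfaces as [-dɛ] and [-tɛ], depending on the final segment of the stem.
The NEG suffix, which begins with [t], is invariant after every stem; so [t] is not altered by any rule here.
So the underlying form is /-dɛ/, and voiced stops become voiceless after a vowel.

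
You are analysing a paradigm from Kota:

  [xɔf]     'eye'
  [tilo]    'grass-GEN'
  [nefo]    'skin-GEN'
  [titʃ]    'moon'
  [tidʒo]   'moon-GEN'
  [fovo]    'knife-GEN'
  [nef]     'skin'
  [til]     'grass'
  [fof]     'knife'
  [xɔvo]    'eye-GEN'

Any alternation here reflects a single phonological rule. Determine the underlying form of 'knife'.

/fov/

'knife' shows [v] ~ [f] at the end of the stem ([fovo] vs [fof]).
But 'skin' keeps [f] in both environments ([nefo], [nef]), so there is no rule changing /f/ to [v] before the GEN suffix.
The underlying segment must be /v/; voiced obstruents become voiceless word-finally, yielding [f] there.
So 'knife' = /fov/.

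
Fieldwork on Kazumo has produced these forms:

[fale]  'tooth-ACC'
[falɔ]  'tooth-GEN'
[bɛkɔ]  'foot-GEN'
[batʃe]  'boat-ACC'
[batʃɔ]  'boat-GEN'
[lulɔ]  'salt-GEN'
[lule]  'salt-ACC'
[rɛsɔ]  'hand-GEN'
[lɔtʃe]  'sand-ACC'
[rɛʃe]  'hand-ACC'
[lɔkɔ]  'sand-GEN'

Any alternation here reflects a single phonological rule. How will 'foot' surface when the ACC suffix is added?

[bɛtʃe]

The root 'sand' surfaces as [lɔtʃe] and [lɔkɔ], with a stem-final [tʃ] ~ [k] alternation.
If /tʃ/ were underlying and a rule turned it into [k] before the GEN suffix, 'boat' would also alternate; but it has [tʃ] in both [batʃe] and [batʃɔ].
The underlying segment must be /k/; /k/ and /s/ become palato-alveolar [tʃ] and [ʃ] before a front vowel, yielding [tʃ] there.
From [bɛkɔ] the stem 'foot' is /bɛk/; before a front vowel this yields [bɛtʃe].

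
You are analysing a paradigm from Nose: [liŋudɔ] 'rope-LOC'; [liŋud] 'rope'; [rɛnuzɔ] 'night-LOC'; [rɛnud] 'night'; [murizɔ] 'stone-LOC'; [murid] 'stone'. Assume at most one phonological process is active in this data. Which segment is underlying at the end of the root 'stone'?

In [murizɔ] and [murid] the final segment of 'stone' alternates: [z] ~ [d].
But 'rope' keeps [d] in both environments ([liŋudɔ], [liŋud]), so there is no rule changing /d/ to [z] before the LOC suffix.
So /z/ is underlying, and a rule of word-final hardening — voiced fricatives become stops word-finally — gives [d].

/z/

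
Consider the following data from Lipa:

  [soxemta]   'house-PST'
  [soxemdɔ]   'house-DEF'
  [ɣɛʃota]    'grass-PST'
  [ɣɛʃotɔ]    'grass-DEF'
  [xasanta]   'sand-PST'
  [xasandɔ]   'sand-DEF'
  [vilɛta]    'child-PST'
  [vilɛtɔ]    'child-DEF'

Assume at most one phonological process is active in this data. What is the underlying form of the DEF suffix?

/-dɔ/

The DEF suffix surfaces as [-dɔ] and [-tɔ], depending on the final segment of the stem.
The PST suffix, which begins with [t], is invariant after every stem; so [t] is not altered by any rule here.
The DEF suffix is therefore /-dɔ/ underlyingly, with post-vocalic devoicing: voiced stops become voiceless after a vowel.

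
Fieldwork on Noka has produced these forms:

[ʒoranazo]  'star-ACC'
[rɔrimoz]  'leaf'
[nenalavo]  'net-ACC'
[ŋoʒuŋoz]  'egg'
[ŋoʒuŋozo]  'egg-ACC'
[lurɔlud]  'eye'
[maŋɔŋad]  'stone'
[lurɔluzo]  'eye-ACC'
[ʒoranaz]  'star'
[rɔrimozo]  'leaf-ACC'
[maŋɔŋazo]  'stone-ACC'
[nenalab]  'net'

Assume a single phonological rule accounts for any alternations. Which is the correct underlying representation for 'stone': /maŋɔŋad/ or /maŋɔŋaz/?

The root 'stone' surfaces as [maŋɔŋad] and [maŋɔŋazo], with a stem-final [d] ~ [z] alternation.
If /z/ were underlying and a rule turned it into [d] in isolation, 'leaf' would also alternate; but it has [z] in both [rɔrimoz] and [rɔrimozo].
The underlying segment must be /d/; voiced stops become fricatives between vowels, yielding [z] there.

/maŋɔŋad/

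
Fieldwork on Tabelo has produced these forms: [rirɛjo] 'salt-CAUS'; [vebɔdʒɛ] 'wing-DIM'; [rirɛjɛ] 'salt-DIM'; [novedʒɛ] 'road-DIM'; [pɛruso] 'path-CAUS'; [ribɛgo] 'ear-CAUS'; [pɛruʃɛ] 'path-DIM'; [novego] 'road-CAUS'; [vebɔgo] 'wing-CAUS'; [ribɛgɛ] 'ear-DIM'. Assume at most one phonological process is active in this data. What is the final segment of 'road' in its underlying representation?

The root 'road' surfaces as [novedʒɛ] and [novego], with a stem-final [dʒ] ~ [g] alternation.
But 'ear' keeps [g] in both environments ([ribɛgɛ], [ribɛgo]), so there is no rule changing /g/ to [dʒ] before the DIM suffix.
The alternation reflects depalatalization: palato-alveolar /dʒ/ and /ʃ/ become [g] and [s] when no front vowel follows. /dʒ/ is underlying.

/dʒ/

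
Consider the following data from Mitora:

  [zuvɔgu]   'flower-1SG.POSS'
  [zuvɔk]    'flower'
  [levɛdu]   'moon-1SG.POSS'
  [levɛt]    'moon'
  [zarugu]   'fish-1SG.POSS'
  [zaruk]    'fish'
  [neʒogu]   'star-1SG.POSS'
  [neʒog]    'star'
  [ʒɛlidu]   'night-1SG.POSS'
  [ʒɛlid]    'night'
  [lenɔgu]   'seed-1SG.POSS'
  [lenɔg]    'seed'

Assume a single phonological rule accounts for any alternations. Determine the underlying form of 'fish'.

/zaruk/

The root 'fish' surfaces as [zarugu] and [zaruk], with a stem-final [g] ~ [k] alternation.
But 'seed' keeps [g] in both environments ([lenɔgu], [lenɔg]), so there is no rule changing /g/ to [k] in isolation.
The alternation reflects intervocalic voicing: voiceless stops become voiced between vowels. /k/ is underlying.
The underlying form of 'fish' is therefore /zaruk/.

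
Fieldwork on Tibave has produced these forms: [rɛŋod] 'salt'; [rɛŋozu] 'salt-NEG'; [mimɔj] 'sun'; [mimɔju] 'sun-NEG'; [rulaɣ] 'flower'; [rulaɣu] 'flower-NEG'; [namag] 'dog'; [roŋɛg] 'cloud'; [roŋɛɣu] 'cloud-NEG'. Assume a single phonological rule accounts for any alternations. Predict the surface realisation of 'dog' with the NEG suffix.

In [roŋɛg] and [roŋɛɣu] the final segment of 'cloud' alternates: [g] ~ [ɣ].
But 'flower' keeps [ɣ] in both environments ([rulaɣ], [rulaɣu]), so there is no rule changing /ɣ/ to [g] in isolation.
Therefore /g/ is basic and [ɣ] is derived by intervocalic spirantization (voiced stops become fricatives between vowels).
The one attested form of 'dog', [namag], shows underlying /namag/. Applying the same rule between vowels gives [namaɣu].

[namaɣu]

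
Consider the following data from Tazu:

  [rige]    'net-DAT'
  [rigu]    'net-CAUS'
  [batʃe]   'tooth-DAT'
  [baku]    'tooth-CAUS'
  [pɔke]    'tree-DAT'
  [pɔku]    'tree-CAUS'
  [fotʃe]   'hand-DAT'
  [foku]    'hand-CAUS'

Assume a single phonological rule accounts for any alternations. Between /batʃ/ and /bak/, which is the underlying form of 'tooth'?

In [batʃe] and [baku] the final segment of 'tooth' alternates: [tʃ] ~ [k].
Compare 'tree', with invariant [k] in [pɔke] and [pɔku]: an analysis with underlying /k/ and a rule producing [tʃ] before the DAT suffix would wrongly predict alternation here too.
The underlying segment must be /tʃ/; palato-alveolar /tʃ/ becomes [k] when no front vowel follows, yielding [k] there.

/batʃ/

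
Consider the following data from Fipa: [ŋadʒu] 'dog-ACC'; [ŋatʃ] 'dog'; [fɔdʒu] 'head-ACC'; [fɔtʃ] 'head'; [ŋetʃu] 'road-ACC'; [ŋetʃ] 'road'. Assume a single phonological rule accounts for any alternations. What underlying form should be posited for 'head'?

/fɔdʒ/

The stem for 'head' ends in [dʒ] in [fɔdʒu] but [tʃ] in [fɔtʃ].
But 'road' keeps [tʃ] in both environments ([ŋetʃu], [ŋetʃ]), so there is no rule changing /tʃ/ to [dʒ] before the ACC suffix.
Therefore /dʒ/ is basic and [tʃ] is derived by word-final obstruent devoicing (voiced obstruents become voiceless word-finally).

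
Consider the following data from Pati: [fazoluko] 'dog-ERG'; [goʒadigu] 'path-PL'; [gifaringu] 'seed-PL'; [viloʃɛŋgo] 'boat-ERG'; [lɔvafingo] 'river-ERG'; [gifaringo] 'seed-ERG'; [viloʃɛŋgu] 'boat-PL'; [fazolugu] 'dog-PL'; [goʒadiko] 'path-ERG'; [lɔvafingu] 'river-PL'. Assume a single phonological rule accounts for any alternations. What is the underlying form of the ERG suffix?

The ERG morpheme has two allomorphs, [-go] and [-ko].
The PL suffix, which begins with [g], is invariant after every stem; so [g] is not altered by any rule here.
So the underlying form is /-ko/, and voiceless stops become voiced after a nasal.

/-ko/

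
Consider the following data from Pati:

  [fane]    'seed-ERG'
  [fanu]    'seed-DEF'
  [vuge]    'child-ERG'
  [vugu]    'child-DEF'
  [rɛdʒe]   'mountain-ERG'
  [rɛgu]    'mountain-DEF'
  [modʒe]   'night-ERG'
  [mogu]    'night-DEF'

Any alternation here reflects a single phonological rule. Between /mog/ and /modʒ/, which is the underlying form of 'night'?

'night' shows [dʒ] ~ [g] at the end of the stem ([modʒe] vs [mogu]).
If /g/ were underlying and a rule turned it into [dʒ] before the ERG suffix, 'child' would also alternate; but it has [g] in both [vuge] and [vugu].
So /dʒ/ is underlying, and a rule of depalatalization — palato-alveolar /dʒ/ becomes [g] when no front vowel follows — gives [g].

/modʒ/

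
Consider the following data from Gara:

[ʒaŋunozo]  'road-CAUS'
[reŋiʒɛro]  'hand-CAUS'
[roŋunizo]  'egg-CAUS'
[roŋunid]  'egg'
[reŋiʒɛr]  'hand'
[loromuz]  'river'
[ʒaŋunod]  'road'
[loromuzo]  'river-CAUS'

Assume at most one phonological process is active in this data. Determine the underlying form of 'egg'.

/roŋunid/

The stem for 'egg' ends in [z] in [roŋunizo] but [d] in [roŋunid].
Compare 'river', with invariant [z] in [loromuzo] and [loromuz]: an analysis with underlying /z/ and a rule producing [d] in isolation would wrongly predict alternation here too.
The underlying segment must be /d/; voiced stops become fricatives between vowels, yielding [z] there.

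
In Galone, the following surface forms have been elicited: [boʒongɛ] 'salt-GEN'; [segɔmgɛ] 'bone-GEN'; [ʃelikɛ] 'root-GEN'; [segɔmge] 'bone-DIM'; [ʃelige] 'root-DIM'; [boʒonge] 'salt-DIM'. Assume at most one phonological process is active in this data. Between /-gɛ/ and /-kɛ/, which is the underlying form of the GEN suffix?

The GEN morpheme has two allomorphs, [-gɛ] and [-kɛ].
The DIM suffix, which begins with [g], is invariant after every stem; so [g] is not altered by any rule here.
The GEN suffix is therefore /-kɛ/ underlyingly, with post-nasal voicing: voiceless stops become voiced after a nasal.

/-kɛ/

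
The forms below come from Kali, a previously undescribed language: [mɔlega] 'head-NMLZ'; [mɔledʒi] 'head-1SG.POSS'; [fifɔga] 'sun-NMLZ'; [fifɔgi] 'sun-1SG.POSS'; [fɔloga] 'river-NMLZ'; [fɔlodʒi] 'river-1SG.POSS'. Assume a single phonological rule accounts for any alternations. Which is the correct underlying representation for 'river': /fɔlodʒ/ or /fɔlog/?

/fɔlodʒ/

In [fɔloga] and [fɔlodʒi] the final segment of 'river' alternates: [g] ~ [dʒ].
But 'sun' keeps [g] in both environments ([fifɔga], [fifɔgi]), so there is no rule changing /g/ to [dʒ] before the 1SG.POSS suffix.
So /dʒ/ is underlying, and a rule of depalatalization — palato-alveolar /dʒ/ becomes [g] when no front vowel follows — gives [g].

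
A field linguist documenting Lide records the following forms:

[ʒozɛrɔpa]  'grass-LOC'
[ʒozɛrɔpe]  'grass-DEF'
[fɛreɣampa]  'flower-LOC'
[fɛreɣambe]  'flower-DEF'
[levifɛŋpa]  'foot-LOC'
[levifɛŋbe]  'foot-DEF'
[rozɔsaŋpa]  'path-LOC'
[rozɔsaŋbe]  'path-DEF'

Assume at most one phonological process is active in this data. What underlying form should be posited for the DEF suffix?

/-be/

The DEF suffix surfaces as [-be] and [-pe], depending on the final segment of the stem.
The LOC suffix, which begins with [p], is invariant after every stem; so [p] is not altered by any rule here.
The DEF suffix is therefore /-be/ underlyingly, with post-vocalic devoicing: voiced stops become voiceless after a vowel.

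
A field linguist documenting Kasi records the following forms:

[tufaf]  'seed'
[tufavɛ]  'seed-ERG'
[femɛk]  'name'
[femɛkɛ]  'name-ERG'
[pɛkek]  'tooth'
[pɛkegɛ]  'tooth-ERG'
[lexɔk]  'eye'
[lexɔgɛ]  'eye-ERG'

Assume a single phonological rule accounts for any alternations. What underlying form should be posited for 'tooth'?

/pɛkeg/

In [pɛkek] and [pɛkegɛ] the final segment of 'tooth' alternates: [k] ~ [g].
But 'name' keeps [k] in both environments ([femɛk], [femɛkɛ]), so there is no rule changing /k/ to [g] before the ERG suffix.
Therefore /g/ is basic and [k] is derived by word-final obstruent devoicing (voiced obstruents become voiceless word-finally).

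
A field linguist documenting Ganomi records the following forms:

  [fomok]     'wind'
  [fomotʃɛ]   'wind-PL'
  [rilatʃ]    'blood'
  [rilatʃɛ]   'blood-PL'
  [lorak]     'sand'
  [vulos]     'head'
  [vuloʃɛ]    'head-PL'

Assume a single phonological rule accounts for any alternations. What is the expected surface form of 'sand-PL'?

'wind' shows [k] ~ [tʃ] at the end of the stem ([fomok] vs [fomotʃɛ]).
Compare 'blood', with invariant [tʃ] in [rilatʃ] and [rilatʃɛ]: an analysis with underlying /tʃ/ and a rule producing [k] in isolation would wrongly predict alternation here too.
So /k/ is underlying, and a rule of palatalization before a front vowel — /k/ and /s/ become palato-alveolar [tʃ] and [ʃ] before a front vowel — gives [tʃ].
From [lorak] the stem 'sand' is /lorak/; before a front vowel this yields [loratʃɛ].

[loratʃɛ]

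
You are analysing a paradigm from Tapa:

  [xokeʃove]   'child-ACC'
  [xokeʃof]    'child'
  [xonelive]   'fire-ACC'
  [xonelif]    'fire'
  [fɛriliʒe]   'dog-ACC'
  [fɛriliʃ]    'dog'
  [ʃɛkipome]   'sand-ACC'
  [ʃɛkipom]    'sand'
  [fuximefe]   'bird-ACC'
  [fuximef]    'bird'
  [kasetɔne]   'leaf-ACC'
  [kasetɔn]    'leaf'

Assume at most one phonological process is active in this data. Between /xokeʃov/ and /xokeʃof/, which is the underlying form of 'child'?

/xokeʃov/

'child' shows [v] ~ [f] at the end of the stem ([xokeʃove] vs [xokeʃof]).
But 'bird' keeps [f] in both environments ([fuximefe], [fuximef]), so there is no rule changing /f/ to [v] before the ACC suffix.
The underlying segment must be /v/; voiced obstruents become voiceless word-finally, yielding [f] there.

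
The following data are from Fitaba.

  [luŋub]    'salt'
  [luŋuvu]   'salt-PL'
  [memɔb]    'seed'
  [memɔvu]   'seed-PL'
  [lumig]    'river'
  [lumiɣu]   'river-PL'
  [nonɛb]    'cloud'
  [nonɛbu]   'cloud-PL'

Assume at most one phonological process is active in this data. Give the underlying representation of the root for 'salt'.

The root 'salt' surfaces as [luŋub] and [luŋuvu], with a stem-final [b] ~ [v] alternation.
The stem 'cloud' ([nonɛb], [nonɛbu]) shows [b] unchanged in both environments, so [b] cannot be basic with [v] derived before the PL suffix.
So /v/ is underlying, and a rule of word-final hardening — voiced fricatives become stops word-finally — gives [b].
The underlying form of 'salt' is therefore /luŋuv/.

/luŋuv/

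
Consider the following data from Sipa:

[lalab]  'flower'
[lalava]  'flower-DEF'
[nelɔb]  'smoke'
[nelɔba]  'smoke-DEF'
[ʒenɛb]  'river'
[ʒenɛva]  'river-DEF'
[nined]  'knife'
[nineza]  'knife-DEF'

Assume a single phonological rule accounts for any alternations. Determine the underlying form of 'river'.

/ʒenɛv/

'river' shows [b] ~ [v] at the end of the stem ([ʒenɛb] vs [ʒenɛva]).
But 'smoke' keeps [b] in both environments ([nelɔb], [nelɔba]), so there is no rule changing /b/ to [v] before the DEF suffix.
Therefore /v/ is basic and [b] is derived by word-final hardening (voiced fricatives become stops word-finally).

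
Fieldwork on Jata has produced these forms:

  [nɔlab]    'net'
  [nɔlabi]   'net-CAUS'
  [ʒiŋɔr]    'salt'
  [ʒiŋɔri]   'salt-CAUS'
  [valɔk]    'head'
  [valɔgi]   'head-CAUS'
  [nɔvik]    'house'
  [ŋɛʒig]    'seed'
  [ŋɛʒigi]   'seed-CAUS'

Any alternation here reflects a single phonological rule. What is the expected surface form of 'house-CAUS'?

[nɔvigi]

'head' shows [k] ~ [g] at the end of the stem ([valɔk] vs [valɔgi]).
But 'seed' keeps [g] in both environments ([ŋɛʒig], [ŋɛʒigi]), so there is no rule changing /g/ to [k] in isolation.
So /k/ is underlying, and a rule of intervocalic voicing — voiceless stops become voiced between vowels — gives [g].
The one attested form of 'house', [nɔvik], shows underlying /nɔvik/. Applying the same rule between vowels gives [nɔvigi].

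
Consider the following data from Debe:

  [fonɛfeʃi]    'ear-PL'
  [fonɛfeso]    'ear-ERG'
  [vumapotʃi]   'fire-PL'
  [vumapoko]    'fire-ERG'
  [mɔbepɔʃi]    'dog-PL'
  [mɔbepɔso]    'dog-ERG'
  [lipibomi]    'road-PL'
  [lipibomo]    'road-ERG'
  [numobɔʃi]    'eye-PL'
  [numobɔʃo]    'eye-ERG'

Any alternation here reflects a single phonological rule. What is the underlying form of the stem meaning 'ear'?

/fonɛfes/

In [fonɛfeʃi] and [fonɛfeso] the final segment of 'ear' alternates: [ʃ] ~ [s].
The stem 'eye' ([numobɔʃi], [numobɔʃo]) shows [ʃ] unchanged in both environments, so [ʃ] cannot be basic with [s] derived before the ERG suffix.
The alternation reflects palatalization before a front vowel: /k/ and /s/ become palato-alveolar [tʃ] and [ʃ] before a front vowel. /s/ is underlying.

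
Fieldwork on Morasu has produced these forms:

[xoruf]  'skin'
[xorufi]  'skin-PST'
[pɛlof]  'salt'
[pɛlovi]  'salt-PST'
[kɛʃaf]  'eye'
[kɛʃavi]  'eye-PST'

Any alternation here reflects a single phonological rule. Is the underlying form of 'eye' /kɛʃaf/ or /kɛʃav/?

/kɛʃav/

In [kɛʃaf] and [kɛʃavi] the final segment of 'eye' alternates: [f] ~ [v].
If /f/ were underlying and a rule turned it into [v] before the PST suffix, 'skin' would also alternate; but it has [f] in both [xoruf] and [xorufi].
Therefore /v/ is basic and [f] is derived by word-final obstruent devoicing (voiced obstruents become voiceless word-finally).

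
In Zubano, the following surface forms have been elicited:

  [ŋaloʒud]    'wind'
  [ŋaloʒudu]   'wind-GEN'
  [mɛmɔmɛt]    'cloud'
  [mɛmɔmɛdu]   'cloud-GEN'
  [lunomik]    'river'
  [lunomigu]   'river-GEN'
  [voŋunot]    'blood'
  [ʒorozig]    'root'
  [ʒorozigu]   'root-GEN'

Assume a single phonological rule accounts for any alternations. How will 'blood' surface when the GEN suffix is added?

[voŋunodu]

The stem for 'cloud' ends in [t] in [mɛmɔmɛt] but [d] in [mɛmɔmɛdu].
The stem 'wind' ([ŋaloʒud], [ŋaloʒudu]) shows [d] unchanged in both environments, so [d] cannot be basic with [t] derived in isolation.
The underlying segment must be /t/; voiceless stops become voiced between vowels, yielding [d] there.
The one attested form of 'blood', [voŋunot], shows underlying /voŋunot/. Applying the same rule between vowels gives [voŋunodu].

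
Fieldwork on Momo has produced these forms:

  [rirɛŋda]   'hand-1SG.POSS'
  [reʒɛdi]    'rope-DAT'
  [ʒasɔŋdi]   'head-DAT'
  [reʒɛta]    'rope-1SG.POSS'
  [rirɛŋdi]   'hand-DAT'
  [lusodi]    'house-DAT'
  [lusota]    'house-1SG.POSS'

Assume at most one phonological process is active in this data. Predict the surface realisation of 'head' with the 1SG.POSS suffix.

The 1SG.POSS morpheme has two allomorphs, [-da] and [-ta].
By contrast the DAT suffix keeps its initial [d] throughout — that segment must be underlying.
The 1SG.POSS suffix is therefore /-ta/ underlyingly, with post-nasal voicing: voiceless stops become voiced after a nasal.
After 'head', which ends in a nasal, the suffix surfaces as [-da], giving [ʒasɔŋda].

[ʒasɔŋda]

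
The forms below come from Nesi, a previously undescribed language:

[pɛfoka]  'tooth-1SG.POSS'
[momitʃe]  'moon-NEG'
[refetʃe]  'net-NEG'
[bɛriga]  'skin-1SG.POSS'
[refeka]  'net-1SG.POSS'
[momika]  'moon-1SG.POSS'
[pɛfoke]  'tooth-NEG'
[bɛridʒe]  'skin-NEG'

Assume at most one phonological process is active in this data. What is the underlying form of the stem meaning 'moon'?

/momitʃ/

The stem for 'moon' ends in [tʃ] in [momitʃe] but [k] in [momika].
Compare 'tooth', with invariant [k] in [pɛfoke] and [pɛfoka]: an analysis with underlying /k/ and a rule producing [tʃ] before the NEG suffix would wrongly predict alternation here too.
So /tʃ/ is underlying, and a rule of depalatalization — palato-alveolar /tʃ/ and /dʒ/ become [k] and [g] when no front vowel follows — gives [k].
So 'moon' = /momitʃ/.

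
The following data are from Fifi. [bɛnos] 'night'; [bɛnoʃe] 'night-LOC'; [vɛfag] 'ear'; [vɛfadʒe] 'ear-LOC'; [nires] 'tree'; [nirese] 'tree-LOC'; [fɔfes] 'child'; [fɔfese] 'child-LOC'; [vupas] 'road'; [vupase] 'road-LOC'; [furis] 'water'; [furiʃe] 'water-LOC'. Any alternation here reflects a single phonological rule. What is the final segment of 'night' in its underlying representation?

The root 'night' surfaces as [bɛnos] and [bɛnoʃe], with a stem-final [s] ~ [ʃ] alternation.
But 'child' keeps [s] in both environments ([fɔfes], [fɔfese]), so there is no rule changing /s/ to [ʃ] before the LOC suffix.
The alternation reflects depalatalization: palato-alveolar /dʒ/ and /ʃ/ become [g] and [s] when no front vowel follows. /ʃ/ is underlying.

/ʃ/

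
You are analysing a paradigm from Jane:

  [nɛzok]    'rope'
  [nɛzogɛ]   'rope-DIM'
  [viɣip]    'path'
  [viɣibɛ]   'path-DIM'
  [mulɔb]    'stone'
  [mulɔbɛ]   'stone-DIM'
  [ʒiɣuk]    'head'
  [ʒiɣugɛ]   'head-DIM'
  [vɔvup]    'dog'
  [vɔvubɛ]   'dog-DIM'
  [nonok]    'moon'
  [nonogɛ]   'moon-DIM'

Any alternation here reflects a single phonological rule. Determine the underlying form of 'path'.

'path' shows [p] ~ [b] at the end of the stem ([viɣip] vs [viɣibɛ]).
Compare 'stone', with invariant [b] in [mulɔb] and [mulɔbɛ]: an analysis with underlying /b/ and a rule producing [p] in isolation would wrongly predict alternation here too.
Therefore /p/ is basic and [b] is derived by intervocalic voicing (voiceless stops become voiced between vowels).

/viɣip/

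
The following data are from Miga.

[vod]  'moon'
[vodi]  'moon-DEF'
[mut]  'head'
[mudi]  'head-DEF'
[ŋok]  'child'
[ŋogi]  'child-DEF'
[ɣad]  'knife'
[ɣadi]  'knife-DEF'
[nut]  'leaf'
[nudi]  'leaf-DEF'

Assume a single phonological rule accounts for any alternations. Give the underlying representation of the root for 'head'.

'head' shows [t] ~ [d] at the end of the stem ([mut] vs [mudi]).
The stem 'moon' ([vod], [vodi]) shows [d] unchanged in both environments, so [d] cannot be basic with [t] derived in isolation.
The underlying segment must be /t/; voiceless stops become voiced between vowels, yielding [d] there.
The underlying form of 'head' is therefore /mut/.

/mut/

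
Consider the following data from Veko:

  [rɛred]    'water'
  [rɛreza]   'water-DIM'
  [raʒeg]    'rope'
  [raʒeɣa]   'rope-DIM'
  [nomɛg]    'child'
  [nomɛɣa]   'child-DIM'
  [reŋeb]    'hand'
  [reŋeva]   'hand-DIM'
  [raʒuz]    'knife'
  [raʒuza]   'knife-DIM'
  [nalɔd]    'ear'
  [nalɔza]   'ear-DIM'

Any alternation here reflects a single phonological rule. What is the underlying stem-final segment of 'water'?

/d/

'water' shows [d] ~ [z] at the end of the stem ([rɛred] vs [rɛreza]).
The stem 'knife' ([raʒuz], [raʒuza]) shows [z] unchanged in both environments, so [z] cannot be basic with [d] derived in isolation.
The alternation reflects intervocalic spirantization: voiced stops become fricatives between vowels. /d/ is underlying.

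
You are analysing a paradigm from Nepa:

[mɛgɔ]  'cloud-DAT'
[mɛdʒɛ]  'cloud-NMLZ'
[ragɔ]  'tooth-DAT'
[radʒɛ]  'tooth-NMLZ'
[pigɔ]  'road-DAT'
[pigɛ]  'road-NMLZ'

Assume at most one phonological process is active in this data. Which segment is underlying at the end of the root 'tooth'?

The root 'tooth' surfaces as [ragɔ] and [radʒɛ], with a stem-final [g] ~ [dʒ] alternation.
The stem 'road' ([pigɔ], [pigɛ]) shows [g] unchanged in both environments, so [g] cannot be basic with [dʒ] derived before the NMLZ suffix.
The alternation reflects depalatalization: palato-alveolar /dʒ/ becomes [g] when no front vowel follows. /dʒ/ is underlying.

/dʒ/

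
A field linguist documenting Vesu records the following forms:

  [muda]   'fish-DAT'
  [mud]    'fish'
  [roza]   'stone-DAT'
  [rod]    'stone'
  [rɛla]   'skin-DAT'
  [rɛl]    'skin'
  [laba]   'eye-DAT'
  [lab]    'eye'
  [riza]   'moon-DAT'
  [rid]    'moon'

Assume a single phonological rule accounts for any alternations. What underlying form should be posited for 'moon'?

In [riza] and [rid] the final segment of 'moon' alternates: [z] ~ [d].
Compare 'fish', with invariant [d] in [muda] and [mud]: an analysis with underlying /d/ and a rule producing [z] before the DAT suffix would wrongly predict alternation here too.
So /z/ is underlying, and a rule of word-final hardening — voiced fricatives become stops word-finally — gives [d].
Hence 'moon' is /riz/ underlyingly.

/riz/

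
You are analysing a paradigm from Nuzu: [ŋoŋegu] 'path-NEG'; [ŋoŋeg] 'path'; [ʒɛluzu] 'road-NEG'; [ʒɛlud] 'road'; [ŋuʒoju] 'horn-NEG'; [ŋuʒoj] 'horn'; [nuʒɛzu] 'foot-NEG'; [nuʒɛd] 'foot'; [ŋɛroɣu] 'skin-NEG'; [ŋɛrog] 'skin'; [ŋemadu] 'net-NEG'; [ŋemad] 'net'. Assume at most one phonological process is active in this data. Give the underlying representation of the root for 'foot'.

/nuʒɛz/

In [nuʒɛzu] and [nuʒɛd] the final segment of 'foot' alternates: [z] ~ [d].
The stem 'net' ([ŋemadu], [ŋemad]) shows [d] unchanged in both environments, so [d] cannot be basic with [z] derived before the NEG suffix.
Therefore /z/ is basic and [d] is derived by word-final hardening (voiced fricatives become stops word-finally).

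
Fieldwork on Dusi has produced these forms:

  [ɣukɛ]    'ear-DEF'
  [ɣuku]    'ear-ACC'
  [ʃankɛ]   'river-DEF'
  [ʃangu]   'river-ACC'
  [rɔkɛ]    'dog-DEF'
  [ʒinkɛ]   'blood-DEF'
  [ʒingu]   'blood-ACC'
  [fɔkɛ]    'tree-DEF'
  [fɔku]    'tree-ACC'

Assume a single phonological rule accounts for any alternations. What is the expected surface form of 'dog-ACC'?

The ACC morpheme has two allomorphs, [-gu] and [-ku].
The DEF suffix, which begins with [k], is invariant after every stem; so [k] is not altered by any rule here.
The ACC suffix is therefore /-gu/ underlyingly, with post-vocalic devoicing: voiced stops become voiceless after a vowel.
After 'dog', which ends in a vowel, the suffix surfaces as [-ku], giving [rɔku].

[rɔku]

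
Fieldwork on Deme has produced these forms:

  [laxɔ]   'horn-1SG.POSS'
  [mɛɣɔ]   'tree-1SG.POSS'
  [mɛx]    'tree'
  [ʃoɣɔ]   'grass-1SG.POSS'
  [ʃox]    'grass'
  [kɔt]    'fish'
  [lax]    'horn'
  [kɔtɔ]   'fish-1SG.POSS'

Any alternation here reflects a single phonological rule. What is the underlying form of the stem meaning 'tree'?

/mɛɣ/

The stem for 'tree' ends in [x] in [mɛx] but [ɣ] in [mɛɣɔ].
The stem 'horn' ([lax], [laxɔ]) shows [x] unchanged in both environments, so [x] cannot be basic with [ɣ] derived before the 1SG.POSS suffix.
The alternation reflects word-final obstruent devoicing: voiced obstruents become voiceless word-finally. /ɣ/ is underlying.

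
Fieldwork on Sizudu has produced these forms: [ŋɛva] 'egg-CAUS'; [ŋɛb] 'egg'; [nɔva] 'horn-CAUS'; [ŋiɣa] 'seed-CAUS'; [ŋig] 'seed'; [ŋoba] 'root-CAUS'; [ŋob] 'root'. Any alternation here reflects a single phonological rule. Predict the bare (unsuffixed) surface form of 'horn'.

The root 'egg' surfaces as [ŋɛva] and [ŋɛb], with a stem-final [v] ~ [b] alternation.
Compare 'root', with invariant [b] in [ŋoba] and [ŋob]: an analysis with underlying /b/ and a rule producing [v] before the CAUS suffix would wrongly predict alternation here too.
Therefore /v/ is basic and [b] is derived by word-final hardening (voiced fricatives become stops word-finally).
The one attested form of 'horn', [nɔva], shows underlying /nɔv/. Applying the same rule word-finally gives [nɔb].

[nɔb]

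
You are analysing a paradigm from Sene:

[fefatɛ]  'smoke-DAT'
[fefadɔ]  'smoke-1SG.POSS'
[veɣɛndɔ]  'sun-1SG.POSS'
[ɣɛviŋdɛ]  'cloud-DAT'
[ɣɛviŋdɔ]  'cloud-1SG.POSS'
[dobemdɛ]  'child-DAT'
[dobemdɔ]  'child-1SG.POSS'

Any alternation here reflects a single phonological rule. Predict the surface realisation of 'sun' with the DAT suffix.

The DAT suffix surfaces as [-dɛ] and [-tɛ], depending on the final segment of the stem.
By contrast the 1SG.POSS suffix keeps its initial [d] throughout — that segment must be underlying.
So the underlying form is /-tɛ/, and voiceless stops become voiced after a nasal.
After 'sun', which ends in a nasal, the suffix surfaces as [-dɛ], giving [veɣɛndɛ].

[veɣɛndɛ]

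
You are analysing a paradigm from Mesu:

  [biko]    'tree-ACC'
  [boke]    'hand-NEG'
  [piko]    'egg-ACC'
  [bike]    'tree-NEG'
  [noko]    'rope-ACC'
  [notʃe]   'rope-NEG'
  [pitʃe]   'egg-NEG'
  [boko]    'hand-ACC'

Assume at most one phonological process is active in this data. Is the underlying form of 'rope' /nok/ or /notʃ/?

/notʃ/

In [notʃe] and [noko] the final segment of 'rope' alternates: [tʃ] ~ [k].
The stem 'tree' ([bike], [biko]) shows [k] unchanged in both environments, so [k] cannot be basic with [tʃ] derived before the NEG suffix.
The alternation reflects depalatalization: palato-alveolar /tʃ/ becomes [k] when no front vowel follows. /tʃ/ is underlying.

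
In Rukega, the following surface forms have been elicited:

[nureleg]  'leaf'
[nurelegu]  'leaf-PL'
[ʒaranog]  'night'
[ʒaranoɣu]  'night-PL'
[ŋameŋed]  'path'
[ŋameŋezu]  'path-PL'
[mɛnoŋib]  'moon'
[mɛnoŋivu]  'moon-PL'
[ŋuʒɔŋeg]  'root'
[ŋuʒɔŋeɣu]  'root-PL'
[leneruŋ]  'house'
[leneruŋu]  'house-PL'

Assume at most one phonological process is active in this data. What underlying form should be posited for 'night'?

/ʒaranoɣ/

In [ʒaranog] and [ʒaranoɣu] the final segment of 'night' alternates: [g] ~ [ɣ].
Compare 'leaf', with invariant [g] in [nureleg] and [nurelegu]: an analysis with underlying /g/ and a rule producing [ɣ] before the PL suffix would wrongly predict alternation here too.
The underlying segment must be /ɣ/; voiced fricatives become stops word-finally, yielding [g] there.
The underlying form of 'night' is therefore /ʒaranoɣ/.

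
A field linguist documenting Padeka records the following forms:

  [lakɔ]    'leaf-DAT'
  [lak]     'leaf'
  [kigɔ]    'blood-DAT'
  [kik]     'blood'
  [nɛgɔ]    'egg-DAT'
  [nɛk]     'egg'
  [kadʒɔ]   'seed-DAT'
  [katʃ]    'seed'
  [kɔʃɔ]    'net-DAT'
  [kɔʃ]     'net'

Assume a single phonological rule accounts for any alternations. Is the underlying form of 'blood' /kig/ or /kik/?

/kig/

The stem for 'blood' ends in [g] in [kigɔ] but [k] in [kik].
Compare 'leaf', with invariant [k] in [lakɔ] and [lak]: an analysis with underlying /k/ and a rule producing [g] before the DAT suffix would wrongly predict alternation here too.
So /g/ is underlying, and a rule of word-final obstruent devoicing — voiced obstruents become voiceless word-finally — gives [k].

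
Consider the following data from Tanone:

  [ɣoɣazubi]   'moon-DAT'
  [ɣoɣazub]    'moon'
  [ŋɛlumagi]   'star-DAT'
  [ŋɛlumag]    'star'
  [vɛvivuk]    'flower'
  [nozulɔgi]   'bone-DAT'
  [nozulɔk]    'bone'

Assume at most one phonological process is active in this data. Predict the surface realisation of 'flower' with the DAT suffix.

In [nozulɔgi] and [nozulɔk] the final segment of 'bone' alternates: [g] ~ [k].
The stem 'star' ([ŋɛlumagi], [ŋɛlumag]) shows [g] unchanged in both environments, so [g] cannot be basic with [k] derived in isolation.
So /k/ is underlying, and a rule of intervocalic voicing — voiceless stops become voiced between vowels — gives [g].
From [vɛvivuk] the stem 'flower' is /vɛvivuk/; between vowels this yields [vɛvivugi].

[vɛvivugi]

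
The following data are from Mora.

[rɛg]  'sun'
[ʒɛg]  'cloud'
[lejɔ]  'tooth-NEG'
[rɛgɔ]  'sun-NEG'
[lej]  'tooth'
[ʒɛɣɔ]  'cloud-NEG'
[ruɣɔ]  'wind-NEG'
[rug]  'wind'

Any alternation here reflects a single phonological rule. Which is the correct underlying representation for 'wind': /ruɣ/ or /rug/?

The root 'wind' surfaces as [rug] and [ruɣɔ], with a stem-final [g] ~ [ɣ] alternation.
The stem 'sun' ([rɛg], [rɛgɔ]) shows [g] unchanged in both environments, so [g] cannot be basic with [ɣ] derived before the NEG suffix.
The underlying segment must be /ɣ/; voiced fricatives become stops word-finally, yielding [g] there.

/ruɣ/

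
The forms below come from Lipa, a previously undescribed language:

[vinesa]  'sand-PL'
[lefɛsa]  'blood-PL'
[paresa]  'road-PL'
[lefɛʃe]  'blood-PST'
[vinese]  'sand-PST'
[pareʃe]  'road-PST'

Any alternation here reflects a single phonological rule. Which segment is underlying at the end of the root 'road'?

In [paresa] and [pareʃe] the final segment of 'road' alternates: [s] ~ [ʃ].
If /s/ were underlying and a rule turned it into [ʃ] before the PST suffix, 'sand' would also alternate; but it has [s] in both [vinesa] and [vinese].
Therefore /ʃ/ is basic and [s] is derived by depalatalization (palato-alveolar /ʃ/ becomes [s] when no front vowel follows).

/ʃ/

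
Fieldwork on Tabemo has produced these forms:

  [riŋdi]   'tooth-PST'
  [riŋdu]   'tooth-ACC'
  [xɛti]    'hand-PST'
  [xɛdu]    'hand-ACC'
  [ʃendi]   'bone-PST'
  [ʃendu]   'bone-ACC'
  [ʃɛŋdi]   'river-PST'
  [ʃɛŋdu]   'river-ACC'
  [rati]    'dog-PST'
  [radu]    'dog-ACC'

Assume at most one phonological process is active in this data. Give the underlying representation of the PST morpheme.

/-ti/

The PST morpheme has two allomorphs, [-di] and [-ti].
By contrast the ACC suffix keeps its initial [d] throughout — that segment must be underlying.
So the underlying form is /-ti/, and voiceless stops become voiced after a nasal.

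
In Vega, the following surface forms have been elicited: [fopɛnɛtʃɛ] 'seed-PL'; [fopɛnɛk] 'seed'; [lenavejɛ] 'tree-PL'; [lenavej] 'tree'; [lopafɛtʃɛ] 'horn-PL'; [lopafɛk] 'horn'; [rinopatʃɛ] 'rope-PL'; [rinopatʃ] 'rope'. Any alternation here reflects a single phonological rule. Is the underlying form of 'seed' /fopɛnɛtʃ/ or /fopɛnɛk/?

/fopɛnɛk/

In [fopɛnɛtʃɛ] and [fopɛnɛk] the final segment of 'seed' alternates: [tʃ] ~ [k].
If /tʃ/ were underlying and a rule turned it into [k] in isolation, 'rope' would also alternate; but it has [tʃ] in both [rinopatʃɛ] and [rinopatʃ].
The alternation reflects palatalization before a front vowel: /k/ becomes palato-alveolar [tʃ] before a front vowel. /k/ is underlying.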